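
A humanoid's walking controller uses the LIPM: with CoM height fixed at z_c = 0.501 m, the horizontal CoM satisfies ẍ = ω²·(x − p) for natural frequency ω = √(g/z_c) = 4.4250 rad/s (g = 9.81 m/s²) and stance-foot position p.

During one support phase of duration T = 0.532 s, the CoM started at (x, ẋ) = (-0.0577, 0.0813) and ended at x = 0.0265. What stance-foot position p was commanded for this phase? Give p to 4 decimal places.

ωT = 4.4250·0.532 = 2.354100; cosh(ωT) = 5.311814, sinh(ωT) = 5.216835
x(T) = p + (x₀−p)·cosh(ωT) + (ẋ₀/ω)·sinh(ωT) ⇒ p·(1 − cosh) = x(T) − x₀·cosh − (ẋ₀/ω)·sinh
numerator   = 0.0265 − (-0.0577)·5.311814 − (0.0813/4.4250)·5.216835 = 0.237143
denominator = 1 − 5.311814 = -4.311814
p = 0.237143 / -4.311814 = -0.0550

p = -0.0550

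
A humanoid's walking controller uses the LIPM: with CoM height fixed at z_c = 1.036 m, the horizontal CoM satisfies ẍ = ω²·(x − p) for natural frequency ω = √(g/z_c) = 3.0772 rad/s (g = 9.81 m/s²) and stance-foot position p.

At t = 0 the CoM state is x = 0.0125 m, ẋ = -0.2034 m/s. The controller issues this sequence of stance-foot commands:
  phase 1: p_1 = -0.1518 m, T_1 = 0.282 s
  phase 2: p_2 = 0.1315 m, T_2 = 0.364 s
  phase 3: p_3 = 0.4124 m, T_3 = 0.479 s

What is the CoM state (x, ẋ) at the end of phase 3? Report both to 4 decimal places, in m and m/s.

phase 1: p=-0.1518, T=0.282, ωT=0.867770, cosh=1.400741, sinh=0.980854; start (x,ẋ)=(0.012500, -0.203400) → end (x,ẋ)=(0.013508, 0.210993)
phase 2: p=0.1315, T=0.364, ωT=1.120101, cosh=1.695705, sinh=1.369458; start (x,ẋ)=(0.013508, 0.210993) → end (x,ẋ)=(0.025320, -0.139446)
phase 3: p=0.4124, T=0.479, ωT=1.473979, cosh=2.297793, sinh=2.068781; start (x,ẋ)=(0.025320, -0.139446) → end (x,ẋ)=(-0.570779, -2.784591)

x = -0.5708, ẋ = -2.7846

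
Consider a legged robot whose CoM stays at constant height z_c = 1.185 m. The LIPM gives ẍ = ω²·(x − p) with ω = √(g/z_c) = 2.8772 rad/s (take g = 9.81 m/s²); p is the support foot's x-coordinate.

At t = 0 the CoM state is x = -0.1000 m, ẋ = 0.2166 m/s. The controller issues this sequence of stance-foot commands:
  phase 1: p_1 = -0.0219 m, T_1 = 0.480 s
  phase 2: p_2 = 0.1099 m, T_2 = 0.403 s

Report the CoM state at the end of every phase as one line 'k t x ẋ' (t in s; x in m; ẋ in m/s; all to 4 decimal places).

1 0.4800 -0.0468 0.0393
2 0.8830 -0.1448 -0.5791

phase 1: p=-0.0219, T=0.480, ωT=1.381056, cosh=2.115207, sinh=1.863894; start (x,ẋ)=(-0.100000, 0.216600) → end (x,ẋ)=(-0.046781, 0.039319)
phase 2: p=0.1099, T=0.403, ωT=1.159512, cosh=1.751008, sinh=1.437368; start (x,ẋ)=(-0.046781, 0.039319) → end (x,ẋ)=(-0.144807, -0.579120)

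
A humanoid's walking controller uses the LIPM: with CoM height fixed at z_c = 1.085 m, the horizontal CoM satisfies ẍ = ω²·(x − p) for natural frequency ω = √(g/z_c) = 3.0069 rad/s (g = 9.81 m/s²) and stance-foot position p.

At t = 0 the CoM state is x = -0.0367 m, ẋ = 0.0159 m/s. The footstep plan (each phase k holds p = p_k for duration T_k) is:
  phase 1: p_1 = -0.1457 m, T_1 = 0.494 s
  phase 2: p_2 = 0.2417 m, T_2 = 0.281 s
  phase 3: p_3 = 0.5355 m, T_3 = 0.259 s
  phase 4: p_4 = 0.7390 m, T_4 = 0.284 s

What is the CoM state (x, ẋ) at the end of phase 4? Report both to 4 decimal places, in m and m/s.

phase 1: p=-0.1457, T=0.494, ωT=1.485409, cosh=2.321590, sinh=2.095180; start (x,ẋ)=(-0.036700, 0.015900) → end (x,ẋ)=(0.118432, 0.723613)
phase 2: p=0.2417, T=0.281, ωT=0.844939, cosh=1.378710, sinh=0.949126; start (x,ẋ)=(0.118432, 0.723613) → end (x,ẋ)=(0.300158, 0.645855)
phase 3: p=0.5355, T=0.259, ωT=0.778787, cosh=1.318895, sinh=0.859933; start (x,ẋ)=(0.300158, 0.645855) → end (x,ẋ)=(0.409814, 0.243282)
phase 4: p=0.7390, T=0.284, ωT=0.853960, cosh=1.387328, sinh=0.961602; start (x,ẋ)=(0.409814, 0.243282) → end (x,ẋ)=(0.360112, -0.614310)

x = 0.3601, ẋ = -0.6143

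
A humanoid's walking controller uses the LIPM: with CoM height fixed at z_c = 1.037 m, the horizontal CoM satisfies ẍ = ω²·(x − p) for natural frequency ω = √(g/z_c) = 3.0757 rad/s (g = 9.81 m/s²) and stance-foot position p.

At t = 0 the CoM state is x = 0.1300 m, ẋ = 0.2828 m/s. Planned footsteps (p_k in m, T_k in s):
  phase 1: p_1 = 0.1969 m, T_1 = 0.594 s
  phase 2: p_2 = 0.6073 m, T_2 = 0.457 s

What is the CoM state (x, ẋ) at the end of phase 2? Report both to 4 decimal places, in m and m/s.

phase 1: p=0.1969, T=0.594, ωT=1.826966, cosh=3.187951, sinh=3.027050; start (x,ẋ)=(0.130000, 0.282800) → end (x,ẋ)=(0.261953, 0.278694)
phase 2: p=0.6073, T=0.457, ωT=1.405595, cosh=2.161587, sinh=1.916365; start (x,ẋ)=(0.261953, 0.278694) → end (x,ẋ)=(0.034447, -1.433113)

x = 0.0344, ẋ = -1.4331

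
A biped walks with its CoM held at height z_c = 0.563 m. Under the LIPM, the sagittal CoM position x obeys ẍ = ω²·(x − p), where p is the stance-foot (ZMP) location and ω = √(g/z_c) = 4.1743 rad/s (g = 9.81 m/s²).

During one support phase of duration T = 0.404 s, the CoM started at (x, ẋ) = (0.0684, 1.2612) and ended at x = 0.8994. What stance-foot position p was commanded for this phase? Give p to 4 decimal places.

ωT = 4.1743·0.404 = 1.686417; cosh(ωT) = 2.792640, sinh(ωT) = 2.607458
x(T) = p + (x₀−p)·cosh(ωT) + (ẋ₀/ω)·sinh(ωT) ⇒ p·(1 − cosh) = x(T) − x₀·cosh − (ẋ₀/ω)·sinh
numerator   = 0.8994 − (0.0684)·2.792640 − (1.2612/4.1743)·2.607458 = -0.079420
denominator = 1 − 2.792640 = -1.792640
p = -0.079420 / -1.792640 = 0.0443

p = 0.0443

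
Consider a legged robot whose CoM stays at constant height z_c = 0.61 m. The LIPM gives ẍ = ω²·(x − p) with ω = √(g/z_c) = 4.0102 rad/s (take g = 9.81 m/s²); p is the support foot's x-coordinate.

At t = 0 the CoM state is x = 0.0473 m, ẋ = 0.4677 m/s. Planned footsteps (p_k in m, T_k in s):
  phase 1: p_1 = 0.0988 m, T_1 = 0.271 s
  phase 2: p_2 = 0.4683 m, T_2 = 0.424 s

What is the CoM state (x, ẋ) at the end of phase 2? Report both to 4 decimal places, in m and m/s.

x = -0.0536, ẋ = -1.7809

phase 1: p=0.0988, T=0.271, ωT=1.086764, cosh=1.650986, sinh=1.313680; start (x,ẋ)=(0.047300, 0.467700) → end (x,ẋ)=(0.166986, 0.500858)
phase 2: p=0.4683, T=0.424, ωT=1.700325, cosh=2.829175, sinh=2.646551; start (x,ẋ)=(0.166986, 0.500858) → end (x,ẋ)=(-0.053628, -1.780895)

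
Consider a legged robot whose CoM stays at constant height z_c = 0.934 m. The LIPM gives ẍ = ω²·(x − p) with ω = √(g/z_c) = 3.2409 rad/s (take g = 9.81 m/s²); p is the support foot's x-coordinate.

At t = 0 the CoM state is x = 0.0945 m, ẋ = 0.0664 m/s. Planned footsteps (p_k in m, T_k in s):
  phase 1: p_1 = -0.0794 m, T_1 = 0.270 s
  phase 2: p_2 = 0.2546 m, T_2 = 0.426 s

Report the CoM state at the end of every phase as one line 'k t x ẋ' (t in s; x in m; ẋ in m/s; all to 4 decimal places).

phase 1: p=-0.0794, T=0.270, ωT=0.875043, cosh=1.407911, sinh=0.991067; start (x,ẋ)=(0.094500, 0.066400) → end (x,ẋ)=(0.185741, 0.652043)
phase 2: p=0.2546, T=0.426, ωT=1.380623, cosh=2.114401, sinh=1.862979; start (x,ẋ)=(0.185741, 0.652043) → end (x,ẋ)=(0.483821, 0.962928)

1 0.2700 0.1857 0.6520
2 0.6960 0.4838 0.9629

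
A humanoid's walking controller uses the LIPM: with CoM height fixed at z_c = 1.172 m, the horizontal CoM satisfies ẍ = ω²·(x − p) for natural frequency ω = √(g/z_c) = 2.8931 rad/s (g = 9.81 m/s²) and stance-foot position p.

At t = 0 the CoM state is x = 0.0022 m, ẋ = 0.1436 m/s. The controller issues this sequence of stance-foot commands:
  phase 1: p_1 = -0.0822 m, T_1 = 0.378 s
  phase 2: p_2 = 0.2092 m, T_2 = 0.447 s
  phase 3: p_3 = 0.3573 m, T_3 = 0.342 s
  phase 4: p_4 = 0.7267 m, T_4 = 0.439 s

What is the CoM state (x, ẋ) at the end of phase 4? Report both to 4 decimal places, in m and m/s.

phase 1: p=-0.0822, T=0.378, ωT=1.093592, cosh=1.659994, sinh=1.324983; start (x,ẋ)=(0.002200, 0.143600) → end (x,ẋ)=(0.123669, 0.561906)
phase 2: p=0.2092, T=0.447, ωT=1.293216, cosh=1.959437, sinh=1.685050; start (x,ẋ)=(0.123669, 0.561906) → end (x,ẋ)=(0.368884, 0.684057)
phase 3: p=0.3573, T=0.342, ωT=0.989440, cosh=1.530757, sinh=1.158972; start (x,ẋ)=(0.368884, 0.684057) → end (x,ẋ)=(0.649064, 1.085964)
phase 4: p=0.7267, T=0.439, ωT=1.270071, cosh=1.920958, sinh=1.640147; start (x,ẋ)=(0.649064, 1.085964) → end (x,ẋ)=(1.193215, 1.717699)

x = 1.1932, ẋ = 1.7177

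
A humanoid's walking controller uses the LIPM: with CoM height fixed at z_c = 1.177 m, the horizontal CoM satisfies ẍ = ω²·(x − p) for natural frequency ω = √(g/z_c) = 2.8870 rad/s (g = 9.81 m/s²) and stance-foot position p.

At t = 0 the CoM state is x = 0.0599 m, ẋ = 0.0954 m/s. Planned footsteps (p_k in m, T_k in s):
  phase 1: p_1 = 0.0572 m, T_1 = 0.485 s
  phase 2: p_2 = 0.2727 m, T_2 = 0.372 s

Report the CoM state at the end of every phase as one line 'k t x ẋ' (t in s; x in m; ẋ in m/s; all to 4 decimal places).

phase 1: p=0.0572, T=0.485, ωT=1.400195, cosh=2.151270, sinh=1.904721; start (x,ẋ)=(0.059900, 0.095400) → end (x,ẋ)=(0.125949, 0.220078)
phase 2: p=0.2727, T=0.372, ωT=1.073964, cosh=1.634305, sinh=1.292654; start (x,ẋ)=(0.125949, 0.220078) → end (x,ẋ)=(0.131405, -0.187983)

1 0.4850 0.1259 0.2201
2 0.8570 0.1314 -0.1880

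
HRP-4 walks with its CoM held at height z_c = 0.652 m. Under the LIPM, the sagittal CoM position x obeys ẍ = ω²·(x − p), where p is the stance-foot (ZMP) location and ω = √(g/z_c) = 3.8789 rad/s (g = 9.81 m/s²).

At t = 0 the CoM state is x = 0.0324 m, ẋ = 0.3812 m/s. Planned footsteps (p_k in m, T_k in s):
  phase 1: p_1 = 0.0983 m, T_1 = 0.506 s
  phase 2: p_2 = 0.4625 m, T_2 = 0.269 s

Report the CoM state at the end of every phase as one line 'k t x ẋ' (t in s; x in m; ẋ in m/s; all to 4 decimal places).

1 0.5060 0.2020 0.4917
2 0.7750 0.2045 -0.4717

phase 1: p=0.0983, T=0.506, ωT=1.962723, cosh=3.629582, sinh=3.489106; start (x,ẋ)=(0.032400, 0.381200) → end (x,ẋ)=(0.202003, 0.491713)
phase 2: p=0.4625, T=0.269, ωT=1.043424, cosh=1.595584, sinh=1.243337; start (x,ẋ)=(0.202003, 0.491713) → end (x,ẋ)=(0.204469, -0.471749)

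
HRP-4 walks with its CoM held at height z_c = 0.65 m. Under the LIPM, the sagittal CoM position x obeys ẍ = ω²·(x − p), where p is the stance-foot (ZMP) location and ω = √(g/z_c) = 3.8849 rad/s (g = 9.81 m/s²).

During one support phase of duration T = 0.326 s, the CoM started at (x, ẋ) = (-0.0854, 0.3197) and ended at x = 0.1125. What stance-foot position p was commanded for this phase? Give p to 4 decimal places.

ωT = 3.8849·0.326 = 1.266477; cosh(ωT) = 1.915077, sinh(ωT) = 1.633254
x(T) = p + (x₀−p)·cosh(ωT) + (ẋ₀/ω)·sinh(ωT) ⇒ p·(1 − cosh) = x(T) − x₀·cosh − (ẋ₀/ω)·sinh
numerator   = 0.1125 − (-0.0854)·1.915077 − (0.3197/3.8849)·1.633254 = 0.141642
denominator = 1 − 1.915077 = -0.915077
p = 0.141642 / -0.915077 = -0.1548

p = -0.1548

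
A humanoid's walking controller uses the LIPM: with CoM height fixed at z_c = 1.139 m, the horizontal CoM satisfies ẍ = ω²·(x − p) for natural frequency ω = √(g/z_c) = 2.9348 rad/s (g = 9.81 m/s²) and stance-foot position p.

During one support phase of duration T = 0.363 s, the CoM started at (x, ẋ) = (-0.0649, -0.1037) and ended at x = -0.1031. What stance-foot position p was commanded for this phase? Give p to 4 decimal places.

p = -0.0761

ωT = 2.9348·0.363 = 1.065332; cosh(ωT) = 1.623208, sinh(ωT) = 1.278595
x(T) = p + (x₀−p)·cosh(ωT) + (ẋ₀/ω)·sinh(ωT) ⇒ p·(1 − cosh) = x(T) − x₀·cosh − (ẋ₀/ω)·sinh
numerator   = -0.1031 − (-0.0649)·1.623208 − (-0.1037/2.9348)·1.278595 = 0.047425
denominator = 1 − 1.623208 = -0.623208
p = 0.047425 / -0.623208 = -0.0761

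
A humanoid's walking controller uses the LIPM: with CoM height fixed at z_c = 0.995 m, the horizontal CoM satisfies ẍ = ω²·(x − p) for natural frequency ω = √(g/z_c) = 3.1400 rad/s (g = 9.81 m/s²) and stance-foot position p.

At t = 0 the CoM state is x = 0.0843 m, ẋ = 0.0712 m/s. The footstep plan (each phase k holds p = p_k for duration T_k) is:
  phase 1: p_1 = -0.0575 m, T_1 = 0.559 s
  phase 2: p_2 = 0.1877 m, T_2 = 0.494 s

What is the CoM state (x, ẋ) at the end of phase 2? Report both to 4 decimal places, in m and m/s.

x = 1.8296, ẋ = 5.3052

phase 1: p=-0.0575, T=0.559, ωT=1.755260, cosh=2.978907, sinh=2.806045; start (x,ẋ)=(0.084300, 0.071200) → end (x,ẋ)=(0.428537, 1.461495)
phase 2: p=0.1877, T=0.494, ωT=1.551160, cosh=2.464470, sinh=2.252468; start (x,ẋ)=(0.428537, 1.461495) → end (x,ẋ)=(1.829633, 5.305188)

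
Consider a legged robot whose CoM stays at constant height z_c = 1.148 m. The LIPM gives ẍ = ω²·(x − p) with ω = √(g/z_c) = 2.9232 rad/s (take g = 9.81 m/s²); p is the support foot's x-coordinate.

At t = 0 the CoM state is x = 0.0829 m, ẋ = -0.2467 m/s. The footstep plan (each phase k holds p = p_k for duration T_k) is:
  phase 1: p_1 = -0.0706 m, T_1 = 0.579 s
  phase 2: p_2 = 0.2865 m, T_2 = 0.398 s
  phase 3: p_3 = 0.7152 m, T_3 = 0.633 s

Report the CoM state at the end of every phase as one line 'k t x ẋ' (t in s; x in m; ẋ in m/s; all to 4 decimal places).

phase 1: p=-0.0706, T=0.579, ωT=1.692533, cosh=2.808639, sinh=2.624586; start (x,ẋ)=(0.082900, -0.246700) → end (x,ẋ)=(0.139027, 0.484790)
phase 2: p=0.2865, T=0.398, ωT=1.163434, cosh=1.756658, sinh=1.444247; start (x,ẋ)=(0.139027, 0.484790) → end (x,ẋ)=(0.266958, 0.229006)
phase 3: p=0.7152, T=0.633, ωT=1.850386, cosh=3.259724, sinh=3.102548; start (x,ẋ)=(0.266958, 0.229006) → end (x,ẋ)=(-0.502889, -3.318776)

1 0.5790 0.1390 0.4848
2 0.9770 0.2670 0.2290
3 1.6100 -0.5029 -3.3188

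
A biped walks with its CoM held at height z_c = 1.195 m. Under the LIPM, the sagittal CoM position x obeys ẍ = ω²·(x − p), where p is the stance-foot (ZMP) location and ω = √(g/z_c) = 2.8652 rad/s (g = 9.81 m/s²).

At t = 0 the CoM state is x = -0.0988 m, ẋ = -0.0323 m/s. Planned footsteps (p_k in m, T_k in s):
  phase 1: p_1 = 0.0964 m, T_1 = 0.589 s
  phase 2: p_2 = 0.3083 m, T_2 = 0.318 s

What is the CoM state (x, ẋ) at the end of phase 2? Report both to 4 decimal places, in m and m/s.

x = -1.3928, ẋ = -4.5908

phase 1: p=0.0964, T=0.589, ωT=1.687603, cosh=2.795734, sinh=2.610771; start (x,ẋ)=(-0.098800, -0.032300) → end (x,ẋ)=(-0.478759, -1.550473)
phase 2: p=0.3083, T=0.318, ωT=0.911134, cosh=1.444604, sinh=1.042536; start (x,ẋ)=(-0.478759, -1.550473) → end (x,ẋ)=(-1.392846, -4.590823)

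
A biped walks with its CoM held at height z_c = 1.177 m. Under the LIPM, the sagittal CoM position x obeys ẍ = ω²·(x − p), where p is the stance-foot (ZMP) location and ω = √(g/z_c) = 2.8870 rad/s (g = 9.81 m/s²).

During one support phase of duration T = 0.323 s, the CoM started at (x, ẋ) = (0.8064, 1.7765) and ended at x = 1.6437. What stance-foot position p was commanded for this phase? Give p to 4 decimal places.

ωT = 2.8870·0.323 = 0.932501; cosh(ωT) = 1.467212, sinh(ωT) = 1.073644
x(T) = p + (x₀−p)·cosh(ωT) + (ẋ₀/ω)·sinh(ωT) ⇒ p·(1 − cosh) = x(T) − x₀·cosh − (ẋ₀/ω)·sinh
numerator   = 1.6437 − (0.8064)·1.467212 − (1.7765/2.8870)·1.073644 = -0.200121
denominator = 1 − 1.467212 = -0.467212
p = -0.200121 / -0.467212 = 0.4283

p = 0.4283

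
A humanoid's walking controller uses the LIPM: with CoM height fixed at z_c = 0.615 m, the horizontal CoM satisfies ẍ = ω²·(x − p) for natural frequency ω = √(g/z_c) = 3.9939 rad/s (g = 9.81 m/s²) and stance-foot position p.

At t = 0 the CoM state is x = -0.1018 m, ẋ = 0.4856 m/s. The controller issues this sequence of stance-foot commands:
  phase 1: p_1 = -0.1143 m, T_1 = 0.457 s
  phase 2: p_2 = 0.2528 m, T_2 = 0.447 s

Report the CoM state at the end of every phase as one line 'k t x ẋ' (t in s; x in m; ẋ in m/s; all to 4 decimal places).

1 0.4570 0.2928 1.6963
2 0.9040 1.6059 5.6617

phase 1: p=-0.1143, T=0.457, ωT=1.825212, cosh=3.182648, sinh=3.021464; start (x,ẋ)=(-0.101800, 0.485600) → end (x,ẋ)=(0.292849, 1.696337)
phase 2: p=0.2528, T=0.447, ωT=1.785273, cosh=3.064480, sinh=2.896729; start (x,ẋ)=(0.292849, 1.696337) → end (x,ẋ)=(1.605863, 5.661727)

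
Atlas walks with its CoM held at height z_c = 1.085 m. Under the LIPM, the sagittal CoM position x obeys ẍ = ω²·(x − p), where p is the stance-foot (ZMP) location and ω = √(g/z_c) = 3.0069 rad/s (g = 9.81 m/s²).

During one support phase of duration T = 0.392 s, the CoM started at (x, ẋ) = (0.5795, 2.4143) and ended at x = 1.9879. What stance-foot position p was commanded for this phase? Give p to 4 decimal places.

p = 0.2879

ωT = 3.0069·0.392 = 1.178705; cosh(ωT) = 1.778919, sinh(ωT) = 1.471242
x(T) = p + (x₀−p)·cosh(ωT) + (ẋ₀/ω)·sinh(ωT) ⇒ p·(1 − cosh) = x(T) − x₀·cosh − (ẋ₀/ω)·sinh
numerator   = 1.9879 − (0.5795)·1.778919 − (2.4143/3.0069)·1.471242 = -0.224274
denominator = 1 − 1.778919 = -0.778919
p = -0.224274 / -0.778919 = 0.2879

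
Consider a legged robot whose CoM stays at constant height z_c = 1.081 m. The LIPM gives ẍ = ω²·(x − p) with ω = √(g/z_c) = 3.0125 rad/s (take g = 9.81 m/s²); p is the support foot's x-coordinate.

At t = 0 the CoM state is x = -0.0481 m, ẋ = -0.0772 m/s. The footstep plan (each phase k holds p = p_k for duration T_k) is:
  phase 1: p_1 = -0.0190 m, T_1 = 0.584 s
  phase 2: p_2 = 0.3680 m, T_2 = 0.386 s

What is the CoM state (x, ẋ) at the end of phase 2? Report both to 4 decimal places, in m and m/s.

x = -0.8200, ẋ = -3.2139

phase 1: p=-0.0190, T=0.584, ωT=1.759300, cosh=2.990268, sinh=2.818102; start (x,ẋ)=(-0.048100, -0.077200) → end (x,ẋ)=(-0.178235, -0.477894)
phase 2: p=0.3680, T=0.386, ωT=1.162825, cosh=1.755780, sinh=1.443178; start (x,ẋ)=(-0.178235, -0.477894) → end (x,ẋ)=(-0.820010, -3.213874)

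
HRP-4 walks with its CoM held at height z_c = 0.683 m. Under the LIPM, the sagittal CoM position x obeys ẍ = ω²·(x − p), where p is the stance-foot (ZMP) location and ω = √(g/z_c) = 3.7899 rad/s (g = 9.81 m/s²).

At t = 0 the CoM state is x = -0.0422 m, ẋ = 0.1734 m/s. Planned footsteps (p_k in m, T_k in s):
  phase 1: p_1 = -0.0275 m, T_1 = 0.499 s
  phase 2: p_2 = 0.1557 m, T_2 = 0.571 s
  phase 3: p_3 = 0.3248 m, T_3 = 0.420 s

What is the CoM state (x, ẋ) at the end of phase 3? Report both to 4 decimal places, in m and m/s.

x = 0.3731, ẋ = 0.3305

phase 1: p=-0.0275, T=0.499, ωT=1.891160, cosh=3.388974, sinh=3.238078; start (x,ẋ)=(-0.042200, 0.173400) → end (x,ẋ)=(0.070834, 0.407250)
phase 2: p=0.1557, T=0.571, ωT=2.164033, cosh=4.410520, sinh=4.295659; start (x,ẋ)=(0.070834, 0.407250) → end (x,ẋ)=(0.242996, 0.414563)
phase 3: p=0.3248, T=0.420, ωT=1.591758, cosh=2.557972, sinh=2.354405; start (x,ẋ)=(0.242996, 0.414563) → end (x,ẋ)=(0.373087, 0.330505)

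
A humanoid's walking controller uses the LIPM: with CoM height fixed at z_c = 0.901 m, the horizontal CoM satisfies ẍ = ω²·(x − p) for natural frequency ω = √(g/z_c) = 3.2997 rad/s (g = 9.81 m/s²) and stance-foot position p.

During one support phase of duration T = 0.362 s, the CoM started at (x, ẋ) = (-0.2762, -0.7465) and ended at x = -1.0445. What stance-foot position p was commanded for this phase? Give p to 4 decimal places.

ωT = 3.2997·0.362 = 1.194491; cosh(ωT) = 1.802368, sinh(ωT) = 1.499510
x(T) = p + (x₀−p)·cosh(ωT) + (ẋ₀/ω)·sinh(ωT) ⇒ p·(1 − cosh) = x(T) − x₀·cosh − (ẋ₀/ω)·sinh
numerator   = -1.0445 − (-0.2762)·1.802368 − (-0.7465/3.2997)·1.499510 = -0.207448
denominator = 1 − 1.802368 = -0.802368
p = -0.207448 / -0.802368 = 0.2585

p = 0.2585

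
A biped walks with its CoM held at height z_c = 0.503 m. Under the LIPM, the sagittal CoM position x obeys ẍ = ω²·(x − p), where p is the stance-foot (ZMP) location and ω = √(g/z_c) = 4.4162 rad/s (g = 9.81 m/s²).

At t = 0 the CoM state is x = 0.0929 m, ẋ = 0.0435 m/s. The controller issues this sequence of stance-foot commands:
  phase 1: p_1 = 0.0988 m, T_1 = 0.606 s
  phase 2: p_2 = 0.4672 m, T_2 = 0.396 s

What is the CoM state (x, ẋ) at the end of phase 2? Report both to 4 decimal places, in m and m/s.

phase 1: p=0.0988, T=0.606, ωT=2.676217, cosh=7.299424, sinh=7.230601; start (x,ẋ)=(0.092900, 0.043500) → end (x,ẋ)=(0.126956, 0.129127)
phase 2: p=0.4672, T=0.396, ωT=1.748815, cosh=2.960884, sinh=2.786904; start (x,ẋ)=(0.126956, 0.129127) → end (x,ẋ)=(-0.458737, -3.805237)

x = -0.4587, ẋ = -3.8052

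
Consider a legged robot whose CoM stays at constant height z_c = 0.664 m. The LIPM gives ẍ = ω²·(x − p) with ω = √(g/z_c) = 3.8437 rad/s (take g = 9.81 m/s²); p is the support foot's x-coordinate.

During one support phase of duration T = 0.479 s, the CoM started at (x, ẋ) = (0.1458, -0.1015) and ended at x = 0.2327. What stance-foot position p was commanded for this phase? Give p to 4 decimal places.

p = 0.0705

ωT = 3.8437·0.479 = 1.841132; cosh(ωT) = 3.231155, sinh(ωT) = 3.072517
x(T) = p + (x₀−p)·cosh(ωT) + (ẋ₀/ω)·sinh(ωT) ⇒ p·(1 − cosh) = x(T) − x₀·cosh − (ẋ₀/ω)·sinh
numerator   = 0.2327 − (0.1458)·3.231155 − (-0.1015/3.8437)·3.072517 = -0.157267
denominator = 1 − 3.231155 = -2.231155
p = -0.157267 / -2.231155 = 0.0705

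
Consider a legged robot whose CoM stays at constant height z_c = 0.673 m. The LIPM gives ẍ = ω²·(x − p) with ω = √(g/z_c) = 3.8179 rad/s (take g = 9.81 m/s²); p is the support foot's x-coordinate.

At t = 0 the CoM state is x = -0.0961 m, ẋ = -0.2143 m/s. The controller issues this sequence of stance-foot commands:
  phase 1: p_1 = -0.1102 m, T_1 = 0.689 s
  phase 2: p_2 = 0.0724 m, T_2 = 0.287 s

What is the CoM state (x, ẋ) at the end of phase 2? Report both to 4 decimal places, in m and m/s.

phase 1: p=-0.1102, T=0.689, ωT=2.630533, cosh=6.976604, sinh=6.904564; start (x,ẋ)=(-0.096100, -0.214300) → end (x,ẋ)=(-0.399385, -1.123397)
phase 2: p=0.0724, T=0.287, ωT=1.095737, cosh=1.662840, sinh=1.328547; start (x,ẋ)=(-0.399385, -1.123397) → end (x,ẋ)=(-1.103022, -4.261048)

x = -1.1030, ẋ = -4.2610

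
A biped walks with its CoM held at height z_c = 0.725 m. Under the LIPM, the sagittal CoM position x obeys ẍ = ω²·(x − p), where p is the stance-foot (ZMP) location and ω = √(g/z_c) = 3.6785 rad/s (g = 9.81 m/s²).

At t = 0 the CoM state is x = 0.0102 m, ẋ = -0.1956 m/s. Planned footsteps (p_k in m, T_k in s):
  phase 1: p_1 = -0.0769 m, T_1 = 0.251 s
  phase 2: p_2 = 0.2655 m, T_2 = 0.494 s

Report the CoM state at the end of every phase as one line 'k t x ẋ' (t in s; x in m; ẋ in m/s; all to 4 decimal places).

1 0.2510 -0.0063 0.0546
2 0.7450 -0.5486 -2.8233

phase 1: p=-0.0769, T=0.251, ωT=0.923304, cosh=1.457399, sinh=1.060194; start (x,ẋ)=(0.010200, -0.195600) → end (x,ẋ)=(-0.006335, 0.054616)
phase 2: p=0.2655, T=0.494, ωT=1.817179, cosh=3.158478, sinh=2.995994; start (x,ẋ)=(-0.006335, 0.054616) → end (x,ẋ)=(-0.548603, -2.823327)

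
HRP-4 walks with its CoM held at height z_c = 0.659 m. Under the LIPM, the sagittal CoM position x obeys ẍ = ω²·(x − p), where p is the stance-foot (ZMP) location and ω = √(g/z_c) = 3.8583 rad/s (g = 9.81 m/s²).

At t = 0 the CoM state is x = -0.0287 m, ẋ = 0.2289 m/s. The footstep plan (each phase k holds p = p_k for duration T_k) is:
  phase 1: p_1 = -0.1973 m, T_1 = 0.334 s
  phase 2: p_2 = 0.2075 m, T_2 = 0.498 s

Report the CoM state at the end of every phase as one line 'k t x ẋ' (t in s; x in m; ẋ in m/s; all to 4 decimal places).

phase 1: p=-0.1973, T=0.334, ωT=1.288672, cosh=1.951801, sinh=1.676165; start (x,ẋ)=(-0.028700, 0.228900) → end (x,ẋ)=(0.231215, 1.537128)
phase 2: p=0.2075, T=0.498, ωT=1.921433, cosh=3.488570, sinh=3.342173; start (x,ẋ)=(0.231215, 1.537128) → end (x,ẋ)=(1.621737, 5.668186)

1 0.3340 0.2312 1.5371
2 0.8320 1.6217 5.6682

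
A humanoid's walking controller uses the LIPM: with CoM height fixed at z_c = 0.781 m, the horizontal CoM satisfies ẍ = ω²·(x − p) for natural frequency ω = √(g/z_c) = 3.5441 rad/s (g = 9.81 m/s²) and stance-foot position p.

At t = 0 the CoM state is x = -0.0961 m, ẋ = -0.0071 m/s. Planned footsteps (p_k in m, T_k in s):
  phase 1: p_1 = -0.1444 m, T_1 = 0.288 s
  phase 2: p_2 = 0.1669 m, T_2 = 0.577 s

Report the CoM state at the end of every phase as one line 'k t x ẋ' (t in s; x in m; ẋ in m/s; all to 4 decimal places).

1 0.2880 -0.0711 0.1956
2 0.8650 -0.5586 -2.4366

phase 1: p=-0.1444, T=0.288, ωT=1.020701, cosh=1.567741, sinh=1.207398; start (x,ẋ)=(-0.096100, -0.007100) → end (x,ẋ)=(-0.071097, 0.195552)
phase 2: p=0.1669, T=0.577, ωT=2.044946, cosh=3.929063, sinh=3.799676; start (x,ẋ)=(-0.071097, 0.195552) → end (x,ẋ)=(-0.558552, -2.436635)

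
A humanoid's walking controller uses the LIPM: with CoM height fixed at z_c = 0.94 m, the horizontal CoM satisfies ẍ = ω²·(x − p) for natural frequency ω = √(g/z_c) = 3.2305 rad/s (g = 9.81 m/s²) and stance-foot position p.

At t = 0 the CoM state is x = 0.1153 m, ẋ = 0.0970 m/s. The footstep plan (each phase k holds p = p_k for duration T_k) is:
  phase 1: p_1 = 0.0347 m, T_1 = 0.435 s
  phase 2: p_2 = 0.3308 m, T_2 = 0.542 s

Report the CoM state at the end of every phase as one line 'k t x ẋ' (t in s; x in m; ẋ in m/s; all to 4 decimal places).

1 0.4350 0.2664 0.7084
2 0.9770 0.7522 1.5205

phase 1: p=0.0347, T=0.435, ωT=1.405268, cosh=2.160959, sinh=1.915658; start (x,ẋ)=(0.115300, 0.097000) → end (x,ẋ)=(0.266393, 0.708409)
phase 2: p=0.3308, T=0.542, ωT=1.750931, cosh=2.966787, sinh=2.793175; start (x,ẋ)=(0.266393, 0.708409) → end (x,ẋ)=(0.752228, 1.520535)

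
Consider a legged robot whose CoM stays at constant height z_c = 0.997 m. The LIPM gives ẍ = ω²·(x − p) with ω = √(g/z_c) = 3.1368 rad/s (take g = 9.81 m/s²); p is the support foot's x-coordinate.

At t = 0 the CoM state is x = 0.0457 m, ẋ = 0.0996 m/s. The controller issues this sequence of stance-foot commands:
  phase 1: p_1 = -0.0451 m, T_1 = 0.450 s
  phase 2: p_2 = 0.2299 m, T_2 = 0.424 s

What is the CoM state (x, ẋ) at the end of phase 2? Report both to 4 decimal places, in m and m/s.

phase 1: p=-0.0451, T=0.450, ωT=1.411560, cosh=2.173056, sinh=1.929294; start (x,ẋ)=(0.045700, 0.099600) → end (x,ẋ)=(0.213473, 0.765941)
phase 2: p=0.2299, T=0.424, ωT=1.330003, cosh=2.022766, sinh=1.758290; start (x,ẋ)=(0.213473, 0.765941) → end (x,ẋ)=(0.626009, 1.458715)

x = 0.6260, ẋ = 1.4587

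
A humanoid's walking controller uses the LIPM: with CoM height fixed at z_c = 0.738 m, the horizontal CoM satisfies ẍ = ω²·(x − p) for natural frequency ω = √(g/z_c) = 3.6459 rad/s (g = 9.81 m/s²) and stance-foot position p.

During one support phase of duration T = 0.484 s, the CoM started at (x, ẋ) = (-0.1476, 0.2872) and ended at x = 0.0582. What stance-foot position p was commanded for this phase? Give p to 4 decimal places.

ωT = 3.6459·0.484 = 1.764616; cosh(ωT) = 3.005290, sinh(ωT) = 2.834037
x(T) = p + (x₀−p)·cosh(ωT) + (ẋ₀/ω)·sinh(ωT) ⇒ p·(1 − cosh) = x(T) − x₀·cosh − (ẋ₀/ω)·sinh
numerator   = 0.0582 − (-0.1476)·3.005290 − (0.2872/3.6459)·2.834037 = 0.278534
denominator = 1 − 3.005290 = -2.005290
p = 0.278534 / -2.005290 = -0.1389

p = -0.1389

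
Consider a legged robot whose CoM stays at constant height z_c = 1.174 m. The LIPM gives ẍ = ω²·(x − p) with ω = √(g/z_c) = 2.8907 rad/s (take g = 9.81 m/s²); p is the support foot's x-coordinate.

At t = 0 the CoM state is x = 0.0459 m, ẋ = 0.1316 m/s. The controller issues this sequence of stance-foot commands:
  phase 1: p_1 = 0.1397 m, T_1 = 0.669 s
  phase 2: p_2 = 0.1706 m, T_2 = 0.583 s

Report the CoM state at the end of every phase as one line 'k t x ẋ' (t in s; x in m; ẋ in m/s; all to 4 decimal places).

1 0.6690 -0.0373 -0.4535
2 1.2520 -0.8179 -2.8302

phase 1: p=0.1397, T=0.669, ωT=1.933878, cosh=3.530434, sinh=3.385848; start (x,ẋ)=(0.045900, 0.131600) → end (x,ẋ)=(-0.037313, -0.453460)
phase 2: p=0.1706, T=0.583, ωT=1.685278, cosh=2.789672, sinh=2.604279; start (x,ẋ)=(-0.037313, -0.453460) → end (x,ẋ)=(-0.817938, -2.830211)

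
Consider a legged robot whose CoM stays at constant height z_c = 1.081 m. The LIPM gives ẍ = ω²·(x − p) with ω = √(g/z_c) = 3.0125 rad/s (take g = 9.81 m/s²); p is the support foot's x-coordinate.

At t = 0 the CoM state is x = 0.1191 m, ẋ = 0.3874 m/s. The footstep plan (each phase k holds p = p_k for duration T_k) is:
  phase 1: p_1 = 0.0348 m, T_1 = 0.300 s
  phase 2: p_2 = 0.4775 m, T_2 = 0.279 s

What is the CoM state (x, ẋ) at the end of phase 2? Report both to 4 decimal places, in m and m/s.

phase 1: p=0.0348, T=0.300, ωT=0.903750, cosh=1.436946, sinh=1.031898; start (x,ẋ)=(0.119100, 0.387400) → end (x,ẋ)=(0.288634, 0.818727)
phase 2: p=0.4775, T=0.279, ωT=0.840488, cosh=1.374498, sinh=0.942998; start (x,ẋ)=(0.288634, 0.818727) → end (x,ẋ)=(0.474189, 0.588812)

x = 0.4742, ẋ = 0.5888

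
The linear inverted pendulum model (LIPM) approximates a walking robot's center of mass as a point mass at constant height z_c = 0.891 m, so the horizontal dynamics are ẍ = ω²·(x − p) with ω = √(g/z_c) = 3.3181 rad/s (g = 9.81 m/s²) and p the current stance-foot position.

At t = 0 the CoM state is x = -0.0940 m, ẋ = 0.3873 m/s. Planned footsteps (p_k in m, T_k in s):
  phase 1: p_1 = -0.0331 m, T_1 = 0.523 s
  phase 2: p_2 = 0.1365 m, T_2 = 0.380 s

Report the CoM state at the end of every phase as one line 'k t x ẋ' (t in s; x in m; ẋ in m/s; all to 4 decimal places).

1 0.5230 0.1095 0.5772
2 0.9030 0.3673 0.9549

phase 1: p=-0.0331, T=0.523, ωT=1.735366, cosh=2.923670, sinh=2.747335; start (x,ẋ)=(-0.094000, 0.387300) → end (x,ẋ)=(0.109527, 0.577177)
phase 2: p=0.1365, T=0.380, ωT=1.260878, cosh=1.905962, sinh=1.622557; start (x,ẋ)=(0.109527, 0.577177) → end (x,ẋ)=(0.367331, 0.954859)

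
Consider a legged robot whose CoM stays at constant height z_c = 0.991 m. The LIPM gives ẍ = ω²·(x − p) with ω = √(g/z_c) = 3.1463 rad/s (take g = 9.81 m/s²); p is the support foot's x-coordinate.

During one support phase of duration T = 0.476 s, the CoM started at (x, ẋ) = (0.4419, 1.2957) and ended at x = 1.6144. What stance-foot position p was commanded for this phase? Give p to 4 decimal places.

ωT = 3.1463·0.476 = 1.497639; cosh(ωT) = 2.347389, sinh(ωT) = 2.123731
x(T) = p + (x₀−p)·cosh(ωT) + (ẋ₀/ω)·sinh(ωT) ⇒ p·(1 − cosh) = x(T) − x₀·cosh − (ẋ₀/ω)·sinh
numerator   = 1.6144 − (0.4419)·2.347389 − (1.2957/3.1463)·2.123731 = -0.297500
denominator = 1 − 2.347389 = -1.347389
p = -0.297500 / -1.347389 = 0.2208

p = 0.2208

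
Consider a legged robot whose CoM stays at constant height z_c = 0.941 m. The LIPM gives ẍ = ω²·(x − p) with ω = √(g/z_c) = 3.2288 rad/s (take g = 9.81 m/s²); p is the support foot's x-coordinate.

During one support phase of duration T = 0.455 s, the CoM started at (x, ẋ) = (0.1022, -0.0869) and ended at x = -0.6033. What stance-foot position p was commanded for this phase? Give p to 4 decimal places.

p = 0.6071

ωT = 3.2288·0.455 = 1.469104; cosh(ωT) = 2.287736, sinh(ωT) = 2.057604
x(T) = p + (x₀−p)·cosh(ωT) + (ẋ₀/ω)·sinh(ωT) ⇒ p·(1 − cosh) = x(T) − x₀·cosh − (ẋ₀/ω)·sinh
numerator   = -0.6033 − (0.1022)·2.287736 − (-0.0869/3.2288)·2.057604 = -0.781728
denominator = 1 − 2.287736 = -1.287736
p = -0.781728 / -1.287736 = 0.6071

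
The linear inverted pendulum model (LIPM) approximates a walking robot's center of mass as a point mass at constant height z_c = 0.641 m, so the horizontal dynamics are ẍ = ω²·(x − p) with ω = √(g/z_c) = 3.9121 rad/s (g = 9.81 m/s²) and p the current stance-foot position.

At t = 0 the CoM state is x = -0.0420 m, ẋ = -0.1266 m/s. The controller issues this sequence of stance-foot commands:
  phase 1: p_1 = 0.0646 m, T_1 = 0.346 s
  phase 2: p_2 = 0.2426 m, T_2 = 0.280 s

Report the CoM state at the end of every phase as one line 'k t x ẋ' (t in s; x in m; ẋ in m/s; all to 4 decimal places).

1 0.3460 -0.2140 -1.0148
2 0.6260 -0.8608 -4.0588

phase 1: p=0.0646, T=0.346, ωT=1.353587, cosh=2.064799, sinh=1.806487; start (x,ẋ)=(-0.042000, -0.126600) → end (x,ẋ)=(-0.213968, -1.014762)
phase 2: p=0.2426, T=0.280, ωT=1.095388, cosh=1.662376, sinh=1.327966; start (x,ẋ)=(-0.213968, -1.014762) → end (x,ẋ)=(-0.860849, -4.058848)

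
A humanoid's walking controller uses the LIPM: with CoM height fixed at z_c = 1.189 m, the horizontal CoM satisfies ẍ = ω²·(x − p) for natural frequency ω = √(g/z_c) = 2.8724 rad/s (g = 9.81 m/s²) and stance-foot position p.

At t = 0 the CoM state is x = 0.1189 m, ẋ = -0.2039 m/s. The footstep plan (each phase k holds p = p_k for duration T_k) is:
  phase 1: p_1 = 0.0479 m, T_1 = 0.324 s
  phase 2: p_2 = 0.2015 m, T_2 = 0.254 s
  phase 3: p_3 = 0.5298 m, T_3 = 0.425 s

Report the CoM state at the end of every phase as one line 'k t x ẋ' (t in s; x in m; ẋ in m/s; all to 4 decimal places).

1 0.3240 0.0759 -0.0804
2 0.5780 0.0187 -0.3899
3 1.0030 -0.6219 -2.9900

phase 1: p=0.0479, T=0.324, ωT=0.930658, cosh=1.465235, sinh=1.070941; start (x,ẋ)=(0.118900, -0.203900) → end (x,ẋ)=(0.075910, -0.080353)
phase 2: p=0.2015, T=0.254, ωT=0.729590, cosh=1.278168, sinh=0.796061; start (x,ẋ)=(0.075910, -0.080353) → end (x,ẋ)=(0.018706, -0.389880)
phase 3: p=0.5298, T=0.425, ωT=1.220770, cosh=1.842400, sinh=1.547397; start (x,ẋ)=(0.018706, -0.389880) → end (x,ẋ)=(-0.621873, -2.989998)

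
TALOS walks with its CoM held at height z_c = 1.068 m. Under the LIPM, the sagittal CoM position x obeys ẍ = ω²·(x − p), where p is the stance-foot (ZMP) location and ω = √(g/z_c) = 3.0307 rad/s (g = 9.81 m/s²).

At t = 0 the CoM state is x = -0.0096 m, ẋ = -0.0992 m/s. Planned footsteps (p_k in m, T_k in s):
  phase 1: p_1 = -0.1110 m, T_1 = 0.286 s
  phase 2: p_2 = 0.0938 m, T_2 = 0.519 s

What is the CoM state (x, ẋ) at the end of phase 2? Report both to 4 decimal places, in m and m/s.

x = -0.0214, ẋ = -0.2559

phase 1: p=-0.1110, T=0.286, ωT=0.866780, cosh=1.399770, sinh=0.979468; start (x,ẋ)=(-0.009600, -0.099200) → end (x,ẋ)=(-0.001123, 0.162146)
phase 2: p=0.0938, T=0.519, ωT=1.572933, cosh=2.514102, sinh=2.306666; start (x,ẋ)=(-0.001123, 0.162146) → end (x,ẋ)=(-0.021437, -0.255937)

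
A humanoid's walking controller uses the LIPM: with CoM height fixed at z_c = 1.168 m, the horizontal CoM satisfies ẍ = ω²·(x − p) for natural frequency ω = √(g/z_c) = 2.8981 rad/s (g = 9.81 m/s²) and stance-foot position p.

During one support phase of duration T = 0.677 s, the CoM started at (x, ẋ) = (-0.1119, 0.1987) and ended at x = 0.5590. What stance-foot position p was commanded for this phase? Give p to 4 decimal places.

p = -0.2763

ωT = 2.8981·0.677 = 1.962014; cosh(ωT) = 3.627106, sinh(ωT) = 3.486531
x(T) = p + (x₀−p)·cosh(ωT) + (ẋ₀/ω)·sinh(ωT) ⇒ p·(1 − cosh) = x(T) − x₀·cosh − (ẋ₀/ω)·sinh
numerator   = 0.5590 − (-0.1119)·3.627106 − (0.1987/2.8981)·3.486531 = 0.725829
denominator = 1 − 3.627106 = -2.627106
p = 0.725829 / -2.627106 = -0.2763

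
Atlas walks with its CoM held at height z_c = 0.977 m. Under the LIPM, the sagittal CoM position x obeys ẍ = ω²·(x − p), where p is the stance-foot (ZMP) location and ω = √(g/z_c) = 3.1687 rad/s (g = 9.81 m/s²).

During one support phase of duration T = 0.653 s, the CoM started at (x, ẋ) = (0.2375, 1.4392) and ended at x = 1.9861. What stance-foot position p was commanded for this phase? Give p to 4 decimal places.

p = 0.2444

ωT = 3.1687·0.653 = 2.069161; cosh(ωT) = 4.022235, sinh(ωT) = 3.895943
x(T) = p + (x₀−p)·cosh(ωT) + (ẋ₀/ω)·sinh(ωT) ⇒ p·(1 − cosh) = x(T) − x₀·cosh − (ẋ₀/ω)·sinh
numerator   = 1.9861 − (0.2375)·4.022235 − (1.4392/3.1687)·3.895943 = -0.738689
denominator = 1 − 4.022235 = -3.022235
p = -0.738689 / -3.022235 = 0.2444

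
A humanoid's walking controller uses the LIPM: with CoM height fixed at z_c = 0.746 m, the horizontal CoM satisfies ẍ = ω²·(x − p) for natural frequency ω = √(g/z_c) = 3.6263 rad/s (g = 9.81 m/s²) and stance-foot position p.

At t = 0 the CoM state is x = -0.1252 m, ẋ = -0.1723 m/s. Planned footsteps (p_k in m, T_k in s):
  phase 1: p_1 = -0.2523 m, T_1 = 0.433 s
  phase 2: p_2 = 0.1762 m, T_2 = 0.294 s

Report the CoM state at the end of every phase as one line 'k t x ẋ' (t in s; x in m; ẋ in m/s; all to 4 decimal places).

1 0.4330 -0.0428 0.6279
2 0.7270 0.0420 0.0032

phase 1: p=-0.2523, T=0.433, ωT=1.570188, cosh=2.507779, sinh=2.299773; start (x,ẋ)=(-0.125200, -0.172300) → end (x,ẋ)=(-0.042833, 0.627881)
phase 2: p=0.1762, T=0.294, ωT=1.066132, cosh=1.624231, sinh=1.279894; start (x,ẋ)=(-0.042833, 0.627881) → end (x,ẋ)=(0.042049, 0.003233)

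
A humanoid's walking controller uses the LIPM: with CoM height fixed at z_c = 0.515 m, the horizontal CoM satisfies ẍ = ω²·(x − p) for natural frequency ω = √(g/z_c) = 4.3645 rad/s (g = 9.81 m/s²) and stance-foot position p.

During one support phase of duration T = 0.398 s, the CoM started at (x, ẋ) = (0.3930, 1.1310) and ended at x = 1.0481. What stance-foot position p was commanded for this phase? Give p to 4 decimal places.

p = 0.4231

ωT = 4.3645·0.398 = 1.737071; cosh(ωT) = 2.928358, sinh(ωT) = 2.752323
x(T) = p + (x₀−p)·cosh(ωT) + (ẋ₀/ω)·sinh(ωT) ⇒ p·(1 − cosh) = x(T) − x₀·cosh − (ẋ₀/ω)·sinh
numerator   = 1.0481 − (0.3930)·2.928358 − (1.1310/4.3645)·2.752323 = -0.815971
denominator = 1 − 2.928358 = -1.928358
p = -0.815971 / -1.928358 = 0.4231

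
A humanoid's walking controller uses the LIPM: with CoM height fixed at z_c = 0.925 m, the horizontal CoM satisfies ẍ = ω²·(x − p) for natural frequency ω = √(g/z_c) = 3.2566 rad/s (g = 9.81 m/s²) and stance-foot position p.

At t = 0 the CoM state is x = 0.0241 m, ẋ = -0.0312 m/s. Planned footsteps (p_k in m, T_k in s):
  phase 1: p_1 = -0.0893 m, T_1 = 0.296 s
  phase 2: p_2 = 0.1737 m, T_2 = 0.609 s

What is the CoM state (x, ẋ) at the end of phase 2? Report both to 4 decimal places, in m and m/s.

x = 0.1923, ẋ = 0.1575

phase 1: p=-0.0893, T=0.296, ωT=0.963954, cosh=1.501712, sinh=1.120330; start (x,ẋ)=(0.024100, -0.031200) → end (x,ẋ)=(0.070261, 0.366883)
phase 2: p=0.1737, T=0.609, ωT=1.983269, cosh=3.702040, sinh=3.564421; start (x,ẋ)=(0.070261, 0.366883) → end (x,ẋ)=(0.192325, 0.157503)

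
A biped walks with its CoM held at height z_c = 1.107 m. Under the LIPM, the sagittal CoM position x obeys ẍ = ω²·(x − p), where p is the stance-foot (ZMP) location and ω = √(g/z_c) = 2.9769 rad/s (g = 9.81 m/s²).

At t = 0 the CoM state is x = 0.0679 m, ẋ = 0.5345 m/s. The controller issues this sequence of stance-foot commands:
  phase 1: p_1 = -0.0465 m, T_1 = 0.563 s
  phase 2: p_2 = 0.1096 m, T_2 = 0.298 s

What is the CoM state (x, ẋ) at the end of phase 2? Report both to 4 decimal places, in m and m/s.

phase 1: p=-0.0465, T=0.563, ωT=1.675995, cosh=2.765615, sinh=2.578493; start (x,ẋ)=(0.067900, 0.534500) → end (x,ẋ)=(0.732853, 2.356346)
phase 2: p=0.1096, T=0.298, ωT=0.887116, cosh=1.419980, sinh=1.008138; start (x,ẋ)=(0.732853, 2.356346) → end (x,ẋ)=(1.792591, 5.216423)

x = 1.7926, ẋ = 5.2164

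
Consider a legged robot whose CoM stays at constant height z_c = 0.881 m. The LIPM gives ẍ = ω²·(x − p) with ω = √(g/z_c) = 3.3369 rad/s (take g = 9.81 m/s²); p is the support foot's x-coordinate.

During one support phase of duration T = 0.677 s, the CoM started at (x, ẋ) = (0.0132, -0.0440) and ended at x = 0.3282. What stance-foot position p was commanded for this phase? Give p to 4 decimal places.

ωT = 3.3369·0.677 = 2.259081; cosh(ωT) = 4.839368, sinh(ωT) = 4.734921
x(T) = p + (x₀−p)·cosh(ωT) + (ẋ₀/ω)·sinh(ωT) ⇒ p·(1 − cosh) = x(T) − x₀·cosh − (ẋ₀/ω)·sinh
numerator   = 0.3282 − (0.0132)·4.839368 − (-0.0440/3.3369)·4.734921 = 0.326755
denominator = 1 − 4.839368 = -3.839368
p = 0.326755 / -3.839368 = -0.0851

p = -0.0851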